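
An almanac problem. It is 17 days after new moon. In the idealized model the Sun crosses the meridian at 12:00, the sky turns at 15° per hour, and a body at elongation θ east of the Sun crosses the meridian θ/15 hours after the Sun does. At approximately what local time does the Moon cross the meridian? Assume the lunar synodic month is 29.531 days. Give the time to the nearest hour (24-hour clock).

02:00

Phase angle: θ = 360°·(17 d)/(29.531 d) = 207.2°.
Delay after the Sun = 207.2° / (15°/h) ≈ 13.82 h.
12:00 + 13.82 h ≈ 01:49 → 02:00 to the nearest hour.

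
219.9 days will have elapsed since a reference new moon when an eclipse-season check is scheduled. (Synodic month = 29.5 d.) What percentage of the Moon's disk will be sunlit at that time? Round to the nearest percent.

219.9/29.5 = 7.454 lunations, so 7 complete cycles and 13.40 d into the next.
Phase angle: θ = 360°·(13.40 d)/(29.5 d) = 163.5°.
With cos θ = (-0.959), the lit fraction is (1 − (-0.959))/2 ≈ 0.979, so 98%.

98%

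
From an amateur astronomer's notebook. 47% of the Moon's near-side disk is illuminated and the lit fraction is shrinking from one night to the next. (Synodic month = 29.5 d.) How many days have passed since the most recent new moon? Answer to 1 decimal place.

22.4 days

From f = (1 − cos θ)/2: cos θ = 1 − 2×0.47 = 0.060; arccos → 86.6°.
Since the Moon is past full (waning), take the reflex angle: θ = 360° − 86.6° = 273.4°.
At 360°/29.5 d per day, 273.4° corresponds to 22.41 days.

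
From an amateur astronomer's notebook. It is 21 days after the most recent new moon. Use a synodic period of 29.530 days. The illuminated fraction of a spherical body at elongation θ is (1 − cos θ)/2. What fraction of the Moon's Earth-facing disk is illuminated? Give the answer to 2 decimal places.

0.62

Phase angle: θ = 360°·(21 d)/(29.530 d) = 256.0°.
Illuminated fraction = (1 − cos 256.0°)/2 = (1 − (-0.242))/2 ≈ 0.621.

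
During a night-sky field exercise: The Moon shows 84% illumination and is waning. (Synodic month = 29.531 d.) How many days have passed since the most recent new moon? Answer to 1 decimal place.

18.6 days

From f = (1 − cos θ)/2: cos θ = 1 − 2×0.84 = -0.680; arccos → 132.8°.
A waning Moon lies in 180°–360°, so θ = 360° − 132.8° = 227.2°.
That fraction of the synodic month is 227.2/360 × 29.531 d ≈ 18.63 d.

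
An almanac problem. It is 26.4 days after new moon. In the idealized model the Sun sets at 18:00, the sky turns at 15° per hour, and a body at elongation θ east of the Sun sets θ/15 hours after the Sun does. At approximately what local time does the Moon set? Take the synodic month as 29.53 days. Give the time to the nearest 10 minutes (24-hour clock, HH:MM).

Elongation θ = 360° × 26.4/29.53 ≈ 321.8°.
The Moon trails the Sun by θ/15 = 321.8/15 ≈ 21.46 hours.
18:00 + 21.456 h ≈ 15:27 → 15:30 to the nearest ten minutes.

15:30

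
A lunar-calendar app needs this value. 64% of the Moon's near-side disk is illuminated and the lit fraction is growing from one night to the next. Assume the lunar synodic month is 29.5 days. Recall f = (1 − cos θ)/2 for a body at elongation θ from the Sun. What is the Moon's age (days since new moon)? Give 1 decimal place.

8.7 days

Invert f = (1 − cos θ)/2 to get cos θ = 1 − 2(0.64) = -0.280, hence θ₀ = arccos -0.280 = 106.3°.
Waxing ⇒ before full, so θ = 106.3°.
Age = 29.5 × 106.3°/360° ≈ 8.71 days.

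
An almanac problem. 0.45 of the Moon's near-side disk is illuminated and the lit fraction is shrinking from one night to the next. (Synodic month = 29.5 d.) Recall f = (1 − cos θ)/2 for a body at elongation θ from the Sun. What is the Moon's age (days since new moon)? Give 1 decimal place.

22.6 days

Invert f = (1 − cos θ)/2 to get cos θ = 1 − 2(0.45) = 0.100, hence θ₀ = arccos 0.100 = 84.3°.
Since the Moon is past full (waning), take the reflex angle: θ = 360° − 84.3° = 275.7°.
Age = 29.5 × 275.7°/360° ≈ 22.60 days.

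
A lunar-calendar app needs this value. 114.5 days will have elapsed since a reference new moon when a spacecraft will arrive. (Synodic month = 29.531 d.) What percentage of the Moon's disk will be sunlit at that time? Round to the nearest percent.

14%

114.5/29.531 = 3.877 lunations, so 3 complete cycles and 25.91 d into the next.
Phase angle: θ = 360°·(25.91 d)/(29.531 d) = 315.8°.
cos 315.8° = 0.717, so f = (1 − 0.717)/2 = 0.141, so 14%.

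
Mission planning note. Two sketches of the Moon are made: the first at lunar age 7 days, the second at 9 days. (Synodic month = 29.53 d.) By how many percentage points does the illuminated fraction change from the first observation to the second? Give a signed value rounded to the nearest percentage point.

θ₁ = 360° × 7/29.53 = 85.3°, f₁ = (1 − cos θ₁)/2 = 0.459.
θ₂ = 360° × 9/29.53 = 109.7°, f₂ = (1 − cos θ₂)/2 = 0.669.
Change = f₂ − f₁ = +0.209 → +21 percentage points.

+21 percentage points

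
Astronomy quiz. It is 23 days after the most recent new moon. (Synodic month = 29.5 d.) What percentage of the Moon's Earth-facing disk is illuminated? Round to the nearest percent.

Phase angle: θ = 360°·(23 d)/(29.5 d) = 280.7°.
Illuminated fraction = (1 − cos 280.7°)/2 = (1 − 0.185)/2 ≈ 0.407, so 41%.

41%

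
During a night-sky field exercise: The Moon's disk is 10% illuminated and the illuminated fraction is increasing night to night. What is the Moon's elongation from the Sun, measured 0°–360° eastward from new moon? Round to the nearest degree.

From f = (1 − cos θ)/2: cos θ = 1 − 2×0.10 = 0.800; arccos → 36.9°.
Waxing ⇒ before full, so θ = 36.9°.

37°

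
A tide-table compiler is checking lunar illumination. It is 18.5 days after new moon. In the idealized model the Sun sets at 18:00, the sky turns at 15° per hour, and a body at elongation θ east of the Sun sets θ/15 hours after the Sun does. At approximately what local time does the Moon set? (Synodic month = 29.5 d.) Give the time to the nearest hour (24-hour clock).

Phase angle: θ = 360°·(18.5 d)/(29.5 d) = 225.8°.
Delay after the Sun = 225.8° / (15°/h) ≈ 15.05 h.
18:00 + 15.05 h ≈ 09:03 → 09:00 to the nearest hour.

09:00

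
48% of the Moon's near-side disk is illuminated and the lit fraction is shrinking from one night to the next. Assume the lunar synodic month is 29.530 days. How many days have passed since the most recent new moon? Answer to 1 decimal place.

22.3 days

Invert f = (1 − cos θ)/2 to get cos θ = 1 − 2(0.48) = 0.040, hence θ₀ = arccos 0.040 = 87.7°.
Waning ⇒ past full, so θ = 360° − 87.7° = 272.3°.
At 360°/29.530 d per day, 272.3° corresponds to 22.34 days.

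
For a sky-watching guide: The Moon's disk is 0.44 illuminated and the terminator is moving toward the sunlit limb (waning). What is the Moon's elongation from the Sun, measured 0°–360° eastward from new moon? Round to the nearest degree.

277°

Invert f = (1 − cos θ)/2 to get cos θ = 1 − 2(0.44) = 0.120, hence θ₀ = arccos 0.120 = 83.1°.
Waning ⇒ past full, so θ = 360° − 83.1° = 276.9°.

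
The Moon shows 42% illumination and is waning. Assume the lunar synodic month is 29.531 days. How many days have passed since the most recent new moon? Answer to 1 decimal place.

22.9 days

Invert f = (1 − cos θ)/2 to get cos θ = 1 − 2(0.42) = 0.160, hence θ₀ = arccos 0.160 = 80.8°.
A waning Moon lies in 180°–360°, so θ = 360° − 80.8° = 279.2°.
That fraction of the synodic month is 279.2/360 × 29.531 d ≈ 22.90 d.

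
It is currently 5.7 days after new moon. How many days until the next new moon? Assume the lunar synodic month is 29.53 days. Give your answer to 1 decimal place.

23.8 days

One full lunation from the last new moon is 29.53 d; remaining = 29.53 − 5.7 = 23.830 d.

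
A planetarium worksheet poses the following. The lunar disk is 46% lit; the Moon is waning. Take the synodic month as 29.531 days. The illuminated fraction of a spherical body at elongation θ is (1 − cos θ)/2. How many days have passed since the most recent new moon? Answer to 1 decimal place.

cos θ = 1 − 2f = 0.080, giving a principal value of 85.4°.
Waning ⇒ past full, so θ = 360° − 85.4° = 274.6°.
At 360°/29.531 d per day, 274.6° corresponds to 22.52 days.

22.5 days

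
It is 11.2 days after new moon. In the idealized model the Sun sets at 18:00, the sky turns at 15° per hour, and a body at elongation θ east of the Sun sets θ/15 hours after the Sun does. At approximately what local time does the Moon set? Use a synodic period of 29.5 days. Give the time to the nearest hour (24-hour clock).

Elongation θ = 360° × 11.2/29.5 ≈ 136.7°.
At 15° of sky rotation per hour, 136.7° corresponds to a 9.11 h lag.
18:00 + 9.11 h ≈ 03:07 → 03:00 to the nearest hour.

03:00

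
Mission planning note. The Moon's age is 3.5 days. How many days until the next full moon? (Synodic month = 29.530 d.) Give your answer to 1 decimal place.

Full moon occurs at elongation 180°, i.e. at age 29.530 × 180/360 = 14.765 d.
So 11.265 days remain (14.765 − 3.5).

11.3 days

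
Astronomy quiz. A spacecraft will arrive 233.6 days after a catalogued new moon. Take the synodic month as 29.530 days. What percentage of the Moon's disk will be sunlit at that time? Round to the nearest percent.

8%

233.6 d spans 7 complete synodic months (7 × 29.530 = 206.71 d) plus 26.89 d.
Phase angle: θ = 360°·(26.89 d)/(29.530 d) = 327.8°.
With cos θ = 0.846, the lit fraction is (1 − 0.846)/2 ≈ 0.077, so 8%.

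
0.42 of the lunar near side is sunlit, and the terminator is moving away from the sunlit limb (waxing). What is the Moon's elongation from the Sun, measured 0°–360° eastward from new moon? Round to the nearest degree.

81°

cos θ = 1 − 2f = 0.160, giving a principal value of 80.8°.
Waxing ⇒ before full, so θ = 80.8°.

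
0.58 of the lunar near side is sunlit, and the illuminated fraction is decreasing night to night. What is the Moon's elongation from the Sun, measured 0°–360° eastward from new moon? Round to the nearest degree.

cos θ = 1 − 2f = -0.160, giving a principal value of 99.2°.
Waning ⇒ past full, so θ = 360° − 99.2° = 260.8°.

261°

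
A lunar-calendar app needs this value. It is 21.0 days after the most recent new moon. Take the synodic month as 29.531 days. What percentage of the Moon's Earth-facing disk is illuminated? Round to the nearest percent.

62%

The Moon has covered 21.0/29.531 of its cycle, so θ ≈ 360° × 21.0/29.531 = 256.0°.
With cos θ = (-0.242), the lit fraction is (1 − (-0.242))/2 ≈ 0.621, so 62%.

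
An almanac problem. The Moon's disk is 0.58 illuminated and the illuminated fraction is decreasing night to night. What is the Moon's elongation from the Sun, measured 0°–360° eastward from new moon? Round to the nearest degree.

261°

Invert f = (1 − cos θ)/2 to get cos θ = 1 − 2(0.58) = -0.160, hence θ₀ = arccos -0.160 = 99.2°.
A waning Moon lies in 180°–360°, so θ = 360° − 99.2° = 260.8°.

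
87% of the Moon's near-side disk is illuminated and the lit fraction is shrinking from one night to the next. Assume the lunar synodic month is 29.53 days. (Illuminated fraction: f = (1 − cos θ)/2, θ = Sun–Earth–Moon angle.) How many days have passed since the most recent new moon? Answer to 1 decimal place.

18.2 days

Invert f = (1 − cos θ)/2 to get cos θ = 1 − 2(0.87) = -0.740, hence θ₀ = arccos -0.740 = 137.7°.
Since the Moon is past full (waning), take the reflex angle: θ = 360° − 137.7° = 222.3°.
At 360°/29.53 d per day, 222.3° corresponds to 18.23 days.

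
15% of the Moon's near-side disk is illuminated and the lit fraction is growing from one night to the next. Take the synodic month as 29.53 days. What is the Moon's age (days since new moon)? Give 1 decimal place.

3.7 days

From f = (1 − cos θ)/2: cos θ = 1 − 2×0.15 = 0.700; arccos → 45.6°.
Waxing ⇒ before full, so θ = 45.6°.
That fraction of the synodic month is 45.6/360 × 29.53 d ≈ 3.74 d.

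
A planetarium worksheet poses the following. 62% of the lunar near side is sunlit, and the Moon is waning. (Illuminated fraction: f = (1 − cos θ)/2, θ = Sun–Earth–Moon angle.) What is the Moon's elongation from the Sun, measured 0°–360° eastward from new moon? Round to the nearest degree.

256°

From f = (1 − cos θ)/2: cos θ = 1 − 2×0.62 = -0.240; arccos → 103.9°.
Since the Moon is past full (waning), take the reflex angle: θ = 360° − 103.9° = 256.1°.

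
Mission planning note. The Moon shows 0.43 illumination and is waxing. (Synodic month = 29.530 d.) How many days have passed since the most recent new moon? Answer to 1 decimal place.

6.7 days

From f = (1 − cos θ)/2: cos θ = 1 − 2×0.43 = 0.140; arccos → 82.0°.
The Moon is waxing (0°–180°), so θ = 82.0° directly.
That fraction of the synodic month is 82.0/360 × 29.530 d ≈ 6.72 d.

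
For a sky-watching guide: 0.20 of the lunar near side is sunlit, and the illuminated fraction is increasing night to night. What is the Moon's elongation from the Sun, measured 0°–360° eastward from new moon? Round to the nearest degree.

53°

From f = (1 − cos θ)/2: cos θ = 1 − 2×0.20 = 0.600; arccos → 53.1°.
The Moon is waxing (0°–180°), so θ = 53.1° directly.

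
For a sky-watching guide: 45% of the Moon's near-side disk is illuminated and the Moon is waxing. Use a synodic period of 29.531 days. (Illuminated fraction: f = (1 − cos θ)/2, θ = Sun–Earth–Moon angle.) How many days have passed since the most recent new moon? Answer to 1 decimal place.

Invert f = (1 − cos θ)/2 to get cos θ = 1 − 2(0.45) = 0.100, hence θ₀ = arccos 0.100 = 84.3°.
Waxing ⇒ before full, so θ = 84.3°.
Age = 29.531 × 84.3°/360° ≈ 6.91 days.

6.9 days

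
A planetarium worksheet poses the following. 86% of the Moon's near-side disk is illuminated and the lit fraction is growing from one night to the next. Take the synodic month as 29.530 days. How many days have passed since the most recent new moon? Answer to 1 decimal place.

11.2 days

From f = (1 − cos θ)/2: cos θ = 1 − 2×0.86 = -0.720; arccos → 136.1°.
The Moon is waxing (0°–180°), so θ = 136.1° directly.
Age = 29.530 × 136.1°/360° ≈ 11.16 days.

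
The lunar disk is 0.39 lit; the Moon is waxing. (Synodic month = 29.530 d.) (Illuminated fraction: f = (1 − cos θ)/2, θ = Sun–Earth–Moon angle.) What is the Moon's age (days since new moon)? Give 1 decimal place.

cos θ = 1 − 2f = 0.220, giving a principal value of 77.3°.
Before full moon the principal value applies: θ = 77.3°.
Age = 29.530 × 77.3°/360° ≈ 6.34 days.

6.3 days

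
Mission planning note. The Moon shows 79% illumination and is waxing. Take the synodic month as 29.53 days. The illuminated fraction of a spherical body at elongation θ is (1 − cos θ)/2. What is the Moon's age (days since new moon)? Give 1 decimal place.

cos θ = 1 − 2f = -0.580, giving a principal value of 125.5°.
The Moon is waxing (0°–180°), so θ = 125.5° directly.
Age = 29.53 × 125.5°/360° ≈ 10.29 days.

10.3 days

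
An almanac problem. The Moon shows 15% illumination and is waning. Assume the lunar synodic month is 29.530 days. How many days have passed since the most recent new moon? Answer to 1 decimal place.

25.8 days

cos θ = 1 − 2f = 0.700, giving a principal value of 45.6°.
Since the Moon is past full (waning), take the reflex angle: θ = 360° − 45.6° = 314.4°.
At 360°/29.530 d per day, 314.4° corresponds to 25.79 days.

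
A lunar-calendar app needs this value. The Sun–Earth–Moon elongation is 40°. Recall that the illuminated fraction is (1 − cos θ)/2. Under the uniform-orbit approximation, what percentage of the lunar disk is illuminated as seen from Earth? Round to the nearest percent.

12%

f = (1 − cos 40°)/2 = (1 − 0.766)/2 ≈ 0.117, i.e. 12%.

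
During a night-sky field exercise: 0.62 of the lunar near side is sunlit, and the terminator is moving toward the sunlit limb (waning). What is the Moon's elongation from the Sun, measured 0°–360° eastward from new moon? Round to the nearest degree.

Invert f = (1 − cos θ)/2 to get cos θ = 1 − 2(0.62) = -0.240, hence θ₀ = arccos -0.240 = 103.9°.
Since the Moon is past full (waning), take the reflex angle: θ = 360° − 103.9° = 256.1°.

256°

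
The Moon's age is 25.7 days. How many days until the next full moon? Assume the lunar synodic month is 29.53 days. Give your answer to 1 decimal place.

18.6 days

Full moon occurs at elongation 180°, i.e. at age 29.53 × 180/360 = 14.765 d.
Already past this cycle's full moon; the next is at 14.765 + 29.53 = 44.295 d, so 44.295 − 25.7 = 18.595 days.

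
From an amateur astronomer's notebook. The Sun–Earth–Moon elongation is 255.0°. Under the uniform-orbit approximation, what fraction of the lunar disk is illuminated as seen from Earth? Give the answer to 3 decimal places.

f = (1 − cos 255.0°)/2 = (1 − (-0.259))/2 ≈ 0.629.

0.629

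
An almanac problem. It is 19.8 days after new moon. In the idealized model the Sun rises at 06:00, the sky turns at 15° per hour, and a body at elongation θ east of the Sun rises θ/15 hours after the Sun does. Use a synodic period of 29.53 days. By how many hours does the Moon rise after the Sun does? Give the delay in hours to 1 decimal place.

The Moon has covered 19.8/29.53 of its cycle, so θ ≈ 360° × 19.8/29.53 = 241.4°.
At 15° of sky rotation per hour, 241.4° corresponds to a 16.09 h lag.
So the Moon rises 16.09 h after the Sun.

16.1 h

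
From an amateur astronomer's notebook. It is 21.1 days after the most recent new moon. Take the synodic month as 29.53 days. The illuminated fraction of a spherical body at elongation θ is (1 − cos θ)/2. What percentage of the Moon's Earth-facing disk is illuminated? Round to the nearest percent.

61%

Elongation θ = 360° × 21.1/29.53 ≈ 257.2°.
Illuminated fraction = (1 − cos 257.2°)/2 = (1 − (-0.221))/2 ≈ 0.611, so 61%.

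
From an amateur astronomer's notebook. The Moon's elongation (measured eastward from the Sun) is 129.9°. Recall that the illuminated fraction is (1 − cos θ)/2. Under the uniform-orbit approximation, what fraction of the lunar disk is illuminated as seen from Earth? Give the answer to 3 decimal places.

0.821

Half-versine of 129.9°: (1 − (-0.641))/2 = 0.821.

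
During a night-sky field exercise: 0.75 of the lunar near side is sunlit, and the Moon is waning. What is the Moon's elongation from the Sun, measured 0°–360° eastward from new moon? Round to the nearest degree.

Invert f = (1 − cos θ)/2 to get cos θ = 1 − 2(0.75) = -0.500, hence θ₀ = arccos -0.500 = 120.0°.
Since the Moon is past full (waning), take the reflex angle: θ = 360° − 120.0° = 240.0°.

240°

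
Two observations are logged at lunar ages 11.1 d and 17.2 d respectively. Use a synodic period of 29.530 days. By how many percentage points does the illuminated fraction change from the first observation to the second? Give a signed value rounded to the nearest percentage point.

First observation: θ = 360°·11.1/29.530 = 135.3°, so f = 0.856.
Second observation: θ = 209.7°, f = 0.934.
Δf = 0.934 − 0.856 = +0.079, i.e. +8 pp.

+8 pp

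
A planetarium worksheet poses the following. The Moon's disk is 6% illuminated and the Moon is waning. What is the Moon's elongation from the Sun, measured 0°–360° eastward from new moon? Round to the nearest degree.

From f = (1 − cos θ)/2: cos θ = 1 − 2×0.06 = 0.880; arccos → 28.4°.
Since the Moon is past full (waning), take the reflex angle: θ = 360° − 28.4° = 331.6°.

332°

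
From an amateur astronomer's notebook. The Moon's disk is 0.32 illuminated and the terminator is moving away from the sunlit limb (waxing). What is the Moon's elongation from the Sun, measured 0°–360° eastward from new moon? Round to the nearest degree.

From f = (1 − cos θ)/2: cos θ = 1 − 2×0.32 = 0.360; arccos → 68.9°.
Waxing ⇒ before full, so θ = 68.9°.

69°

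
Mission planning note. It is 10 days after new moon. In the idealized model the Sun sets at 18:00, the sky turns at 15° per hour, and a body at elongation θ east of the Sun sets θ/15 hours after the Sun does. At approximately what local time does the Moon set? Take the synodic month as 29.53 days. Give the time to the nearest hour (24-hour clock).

Phase angle: θ = 360°·(10 d)/(29.53 d) = 121.9°.
The Moon trails the Sun by θ/15 = 121.9/15 ≈ 8.13 hours.
18:00 + 8.13 h ≈ 02:08 → 02:00 to the nearest hour.

02:00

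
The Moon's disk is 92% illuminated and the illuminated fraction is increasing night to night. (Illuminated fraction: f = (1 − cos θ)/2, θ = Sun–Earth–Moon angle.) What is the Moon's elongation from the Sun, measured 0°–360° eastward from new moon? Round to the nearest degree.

147°

cos θ = 1 − 2f = -0.840, giving a principal value of 147.1°.
Before full moon the principal value applies: θ = 147.1°.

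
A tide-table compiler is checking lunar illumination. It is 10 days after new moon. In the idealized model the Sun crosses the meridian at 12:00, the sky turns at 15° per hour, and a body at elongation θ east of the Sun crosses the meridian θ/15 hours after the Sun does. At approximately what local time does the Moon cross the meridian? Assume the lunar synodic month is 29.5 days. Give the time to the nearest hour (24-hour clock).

Elongation θ = 360° × 10/29.5 ≈ 122.0°.
Delay after the Sun = 122.0° / (15°/h) ≈ 8.14 h.
12:00 + 8.14 h ≈ 20:08 → 20:00 to the nearest hour.

20:00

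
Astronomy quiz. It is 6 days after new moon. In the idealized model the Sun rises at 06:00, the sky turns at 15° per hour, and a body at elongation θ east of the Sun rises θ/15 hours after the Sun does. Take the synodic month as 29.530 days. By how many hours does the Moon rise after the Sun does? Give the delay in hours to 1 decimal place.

4.9 h

The Moon has covered 6/29.530 of its cycle, so θ ≈ 360° × 6/29.530 = 73.1°.
Delay after the Sun = 73.1° / (15°/h) ≈ 4.88 h.
So the Moon rises 4.88 h after the Sun.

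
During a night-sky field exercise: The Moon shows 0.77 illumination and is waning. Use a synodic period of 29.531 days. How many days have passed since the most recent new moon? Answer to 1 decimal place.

Invert f = (1 − cos θ)/2 to get cos θ = 1 − 2(0.77) = -0.540, hence θ₀ = arccos -0.540 = 122.7°.
Since the Moon is past full (waning), take the reflex angle: θ = 360° − 122.7° = 237.3°.
Age = 29.531 × 237.3°/360° ≈ 19.47 days.

19.5 days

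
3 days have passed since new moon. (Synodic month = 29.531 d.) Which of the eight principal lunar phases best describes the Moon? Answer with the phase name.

θ ≈ 360° × 3/29.531 = 37°, which falls in the waxing crescent sector.

waxing crescent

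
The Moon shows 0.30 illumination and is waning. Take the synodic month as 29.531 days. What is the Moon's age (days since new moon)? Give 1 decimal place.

cos θ = 1 − 2f = 0.400, giving a principal value of 66.4°.
A waning Moon lies in 180°–360°, so θ = 360° − 66.4° = 293.6°.
That fraction of the synodic month is 293.6/360 × 29.531 d ≈ 24.08 d.

24.1 days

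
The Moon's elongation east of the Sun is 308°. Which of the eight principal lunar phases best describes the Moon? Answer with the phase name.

308° lies in the waning crescent sector of the 8-phase cycle.

waning crescent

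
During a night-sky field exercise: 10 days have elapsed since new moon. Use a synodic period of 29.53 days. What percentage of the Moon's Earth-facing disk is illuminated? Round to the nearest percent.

Phase angle: θ = 360°·(10 d)/(29.53 d) = 121.9°.
Illuminated fraction = (1 − cos 121.9°)/2 = (1 − (-0.529))/2 ≈ 0.764, so 76%.

76%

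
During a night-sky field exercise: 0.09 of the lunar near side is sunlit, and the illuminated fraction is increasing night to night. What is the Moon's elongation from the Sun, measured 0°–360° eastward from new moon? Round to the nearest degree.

35°

From f = (1 − cos θ)/2: cos θ = 1 − 2×0.09 = 0.820; arccos → 34.9°.
Before full moon the principal value applies: θ = 34.9°.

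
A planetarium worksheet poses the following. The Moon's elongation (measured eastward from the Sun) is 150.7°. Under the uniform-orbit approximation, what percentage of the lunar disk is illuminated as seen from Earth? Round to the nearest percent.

94%

cos 150.7° = (-0.872), so f = (1 − (-0.872))/2 = 0.936, i.e. 94%.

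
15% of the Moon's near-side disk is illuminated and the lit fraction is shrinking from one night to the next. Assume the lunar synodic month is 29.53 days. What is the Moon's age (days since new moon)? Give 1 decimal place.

25.8 days

cos θ = 1 − 2f = 0.700, giving a principal value of 45.6°.
Since the Moon is past full (waning), take the reflex angle: θ = 360° − 45.6° = 314.4°.
That fraction of the synodic month is 314.4/360 × 29.53 d ≈ 25.79 d.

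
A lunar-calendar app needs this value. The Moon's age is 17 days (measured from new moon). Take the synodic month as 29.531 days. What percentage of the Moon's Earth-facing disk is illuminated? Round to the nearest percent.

Elongation θ = 360° × 17/29.531 ≈ 207.2°.
cos 207.2° = (-0.889), so f = (1 − (-0.889))/2 = 0.945, so 94%.

94%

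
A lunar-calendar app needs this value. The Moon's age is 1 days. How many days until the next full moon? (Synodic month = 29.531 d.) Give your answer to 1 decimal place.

13.8 days

Full moon is 0.5 of the way through the cycle: age 0.5 × 29.531 = 14.765 d.
That is 14.765 − 1 = 13.765 days ahead.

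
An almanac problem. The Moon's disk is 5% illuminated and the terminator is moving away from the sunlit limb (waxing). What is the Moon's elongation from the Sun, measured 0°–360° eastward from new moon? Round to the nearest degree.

cos θ = 1 − 2f = 0.900, giving a principal value of 25.8°.
The Moon is waxing (0°–180°), so θ = 25.8° directly.

26°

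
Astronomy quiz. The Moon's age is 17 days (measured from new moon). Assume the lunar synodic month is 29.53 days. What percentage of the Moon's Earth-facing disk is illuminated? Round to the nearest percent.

94%

The Moon has covered 17/29.53 of its cycle, so θ ≈ 360° × 17/29.53 = 207.2°.
Illuminated fraction = (1 − cos 207.2°)/2 = (1 − (-0.889))/2 ≈ 0.945, so 94%.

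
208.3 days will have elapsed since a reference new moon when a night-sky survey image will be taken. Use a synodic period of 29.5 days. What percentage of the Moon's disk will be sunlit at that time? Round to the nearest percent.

208.3 d spans 7 complete synodic months (7 × 29.5 = 206.50 d) plus 1.80 d.
Elongation θ = 360° × 1.80/29.5 ≈ 22.0°.
Illuminated fraction = (1 − cos 22.0°)/2 = (1 − 0.927)/2 ≈ 0.036, so 4%.

4%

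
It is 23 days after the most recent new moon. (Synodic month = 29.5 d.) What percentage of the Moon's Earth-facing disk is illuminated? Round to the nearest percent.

41%

Elongation θ = 360° × 23/29.5 ≈ 280.7°.
With cos θ = 0.185, the lit fraction is (1 − 0.185)/2 ≈ 0.407, so 41%.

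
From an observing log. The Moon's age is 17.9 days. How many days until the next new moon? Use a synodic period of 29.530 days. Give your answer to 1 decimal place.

11.6 days

The next new moon completes the synodic month: 29.530 − 17.9 = 11.630 days.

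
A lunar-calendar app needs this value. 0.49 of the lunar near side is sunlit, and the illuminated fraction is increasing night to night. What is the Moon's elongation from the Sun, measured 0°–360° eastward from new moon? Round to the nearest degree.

From f = (1 − cos θ)/2: cos θ = 1 − 2×0.49 = 0.020; arccos → 88.9°.
Waxing ⇒ before full, so θ = 88.9°.

89°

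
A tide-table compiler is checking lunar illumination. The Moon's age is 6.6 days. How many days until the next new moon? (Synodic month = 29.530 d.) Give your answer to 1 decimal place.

22.9 days

The next new moon completes the synodic month: 29.530 − 6.6 = 22.930 days.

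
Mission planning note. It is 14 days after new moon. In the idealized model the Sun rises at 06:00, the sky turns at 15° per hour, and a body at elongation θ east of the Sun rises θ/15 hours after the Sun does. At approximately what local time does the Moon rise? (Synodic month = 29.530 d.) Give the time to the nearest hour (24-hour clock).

The Moon has covered 14/29.530 of its cycle, so θ ≈ 360° × 14/29.530 = 170.7°.
Delay after the Sun = 170.7° / (15°/h) ≈ 11.38 h.
06:00 + 11.38 h ≈ 17:23 → 17:00 to the nearest hour.

17:00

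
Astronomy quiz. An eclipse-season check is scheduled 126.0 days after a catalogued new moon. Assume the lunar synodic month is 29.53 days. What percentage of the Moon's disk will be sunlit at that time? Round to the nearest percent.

55%

Reduce mod P: 126.0 − 4×29.53 = 7.88 d into the current lunation.
Phase angle: θ = 360°·(7.88 d)/(29.53 d) = 96.1°.
cos 96.1° = (-0.106), so f = (1 − (-0.106))/2 = 0.553, so 55%.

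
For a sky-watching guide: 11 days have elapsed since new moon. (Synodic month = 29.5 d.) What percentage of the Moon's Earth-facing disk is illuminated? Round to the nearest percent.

The Moon has covered 11/29.5 of its cycle, so θ ≈ 360° × 11/29.5 = 134.2°.
With cos θ = (-0.698), the lit fraction is (1 − (-0.698))/2 ≈ 0.849, so 85%.

85%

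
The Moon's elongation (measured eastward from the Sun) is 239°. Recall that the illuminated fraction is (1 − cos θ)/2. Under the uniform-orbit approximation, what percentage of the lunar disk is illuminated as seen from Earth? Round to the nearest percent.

76%

f = (1 − cos 239°)/2 = (1 − (-0.515))/2 ≈ 0.758, i.e. 76%.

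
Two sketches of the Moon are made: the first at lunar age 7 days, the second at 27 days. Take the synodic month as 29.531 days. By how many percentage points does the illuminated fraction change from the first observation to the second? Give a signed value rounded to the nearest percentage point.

-39 percentage points

θ₁ = 360° × 7/29.531 = 85.3°, f₁ = (1 − cos θ₁)/2 = 0.459.
θ₂ = 360° × 27/29.531 = 329.1°, f₂ = (1 − cos θ₂)/2 = 0.071.
Change = f₂ − f₁ = -0.389 → -39 percentage points.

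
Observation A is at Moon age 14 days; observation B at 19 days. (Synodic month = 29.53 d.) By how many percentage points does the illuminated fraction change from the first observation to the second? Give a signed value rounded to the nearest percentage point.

-18 pp

θ₁ = 360° × 14/29.53 = 170.7°, f₁ = (1 − cos θ₁)/2 = 0.993.
θ₂ = 360° × 19/29.53 = 231.6°, f₂ = (1 − cos θ₂)/2 = 0.810.
Change = f₂ − f₁ = -0.183 → -18 percentage points.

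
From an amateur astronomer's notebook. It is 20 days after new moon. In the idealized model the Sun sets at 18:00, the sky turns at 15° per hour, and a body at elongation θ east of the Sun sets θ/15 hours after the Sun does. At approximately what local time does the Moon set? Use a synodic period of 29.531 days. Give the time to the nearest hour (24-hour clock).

10:00

Elongation θ = 360° × 20/29.531 ≈ 243.8°.
Delay after the Sun = 243.8° / (15°/h) ≈ 16.25 h.
18:00 + 16.25 h ≈ 10:15 → 10:00 to the nearest hour.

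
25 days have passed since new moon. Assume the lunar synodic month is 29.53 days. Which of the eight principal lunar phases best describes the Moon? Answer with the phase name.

θ ≈ 360° × 25/29.53 = 305°, which falls in the waning crescent sector.

waning crescent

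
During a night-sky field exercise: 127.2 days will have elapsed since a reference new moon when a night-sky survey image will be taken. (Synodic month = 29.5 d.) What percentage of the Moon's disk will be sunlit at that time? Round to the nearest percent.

69%

127.2/29.5 = 4.312 lunations, so 4 complete cycles and 9.20 d into the next.
Elongation θ = 360° × 9.20/29.5 ≈ 112.3°.
Illuminated fraction = (1 − cos 112.3°)/2 = (1 − (-0.379))/2 ≈ 0.689, so 69%.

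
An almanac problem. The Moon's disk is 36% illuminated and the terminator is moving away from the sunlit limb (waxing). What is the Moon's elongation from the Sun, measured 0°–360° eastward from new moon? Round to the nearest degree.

74°

From f = (1 − cos θ)/2: cos θ = 1 − 2×0.36 = 0.280; arccos → 73.7°.
Waxing ⇒ before full, so θ = 73.7°.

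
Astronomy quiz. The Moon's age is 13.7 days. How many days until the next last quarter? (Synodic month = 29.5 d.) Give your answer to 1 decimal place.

Last quarter is 0.75 of the way through the cycle: age 0.75 × 29.5 = 22.125 d.
So 8.425 days remain (22.125 − 13.7).

8.4 days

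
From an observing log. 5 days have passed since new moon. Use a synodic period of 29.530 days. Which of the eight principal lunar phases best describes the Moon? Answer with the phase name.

θ ≈ 360° × 5/29.530 = 61°, which falls in the waxing crescent sector.

waxing crescent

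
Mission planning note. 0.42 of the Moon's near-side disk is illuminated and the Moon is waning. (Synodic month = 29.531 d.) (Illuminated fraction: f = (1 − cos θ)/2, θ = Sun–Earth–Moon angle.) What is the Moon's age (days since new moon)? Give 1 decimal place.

22.9 days

cos θ = 1 − 2f = 0.160, giving a principal value of 80.8°.
Since the Moon is past full (waning), take the reflex angle: θ = 360° − 80.8° = 279.2°.
Age = 29.531 × 279.2°/360° ≈ 22.90 days.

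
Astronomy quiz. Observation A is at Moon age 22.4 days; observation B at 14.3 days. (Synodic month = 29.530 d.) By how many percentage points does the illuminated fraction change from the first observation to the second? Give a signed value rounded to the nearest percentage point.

+52 pp

First observation: θ = 360°·22.4/29.530 = 273.1°, so f = 0.473.
Second observation: θ = 174.3°, f = 0.998.
Δf = 0.998 − 0.473 = +0.524, i.e. +52 pp.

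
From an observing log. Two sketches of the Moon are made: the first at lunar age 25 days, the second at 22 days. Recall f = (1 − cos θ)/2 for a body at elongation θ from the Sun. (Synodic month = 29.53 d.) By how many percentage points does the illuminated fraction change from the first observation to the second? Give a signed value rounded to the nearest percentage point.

+30 pp

First observation: θ = 360°·25/29.53 = 304.8°, so f = 0.215.
Second observation: θ = 268.2°, f = 0.516.
Δf = 0.516 − 0.215 = +0.301, i.e. +30 pp.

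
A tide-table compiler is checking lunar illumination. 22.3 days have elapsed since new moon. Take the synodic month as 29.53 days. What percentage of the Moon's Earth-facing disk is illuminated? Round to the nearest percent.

Elongation θ = 360° × 22.3/29.53 ≈ 271.9°.
cos 271.9° = 0.032, so f = (1 − 0.032)/2 = 0.484, so 48%.

48%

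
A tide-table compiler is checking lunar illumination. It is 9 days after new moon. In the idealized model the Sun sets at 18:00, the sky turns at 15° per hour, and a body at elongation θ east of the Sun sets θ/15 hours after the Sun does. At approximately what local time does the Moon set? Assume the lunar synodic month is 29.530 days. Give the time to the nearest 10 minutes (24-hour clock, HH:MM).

01:20

Phase angle: θ = 360°·(9 d)/(29.530 d) = 109.7°.
At 15° of sky rotation per hour, 109.7° corresponds to a 7.31 h lag.
18:00 + 7.315 h ≈ 01:19 → 01:20 to the nearest ten minutes.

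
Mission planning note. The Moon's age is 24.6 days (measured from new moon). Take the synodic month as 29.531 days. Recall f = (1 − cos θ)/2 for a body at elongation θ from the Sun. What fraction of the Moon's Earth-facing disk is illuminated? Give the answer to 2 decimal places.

Elongation θ = 360° × 24.6/29.531 ≈ 299.9°.
Illuminated fraction = (1 − cos 299.9°)/2 = (1 − 0.498)/2 ≈ 0.251.

0.25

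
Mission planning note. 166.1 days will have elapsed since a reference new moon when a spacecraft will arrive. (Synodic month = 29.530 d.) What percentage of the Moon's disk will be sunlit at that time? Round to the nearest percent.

166.1 d spans 5 complete synodic months (5 × 29.530 = 147.65 d) plus 18.45 d.
Elongation θ = 360° × 18.45/29.530 ≈ 224.9°.
cos 224.9° = (-0.708), so f = (1 − (-0.708))/2 = 0.854, so 85%.

85%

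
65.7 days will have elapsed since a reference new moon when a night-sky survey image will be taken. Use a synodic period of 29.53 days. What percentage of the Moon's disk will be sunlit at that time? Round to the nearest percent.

65.7/29.53 = 2.225 lunations, so 2 complete cycles and 6.64 d into the next.
Elongation θ = 360° × 6.64/29.53 ≈ 80.9°.
Illuminated fraction = (1 − cos 80.9°)/2 = (1 − 0.157)/2 ≈ 0.421, so 42%.

42%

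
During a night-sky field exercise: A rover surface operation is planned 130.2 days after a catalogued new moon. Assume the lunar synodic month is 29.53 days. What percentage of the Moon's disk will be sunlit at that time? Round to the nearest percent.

Reduce mod P: 130.2 − 4×29.53 = 12.08 d into the current lunation.
Phase angle: θ = 360°·(12.08 d)/(29.53 d) = 147.3°.
cos 147.3° = (-0.841), so f = (1 − (-0.841))/2 = 0.921, so 92%.

92%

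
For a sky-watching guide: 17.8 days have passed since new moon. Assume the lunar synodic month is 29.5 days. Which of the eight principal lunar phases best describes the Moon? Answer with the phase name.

θ ≈ 360° × 17.8/29.5 = 217°, which falls in the waning gibbous sector.

waning gibbous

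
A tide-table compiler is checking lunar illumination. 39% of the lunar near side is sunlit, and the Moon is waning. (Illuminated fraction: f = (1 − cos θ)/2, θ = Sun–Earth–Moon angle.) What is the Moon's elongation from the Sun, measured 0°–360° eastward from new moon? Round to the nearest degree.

From f = (1 − cos θ)/2: cos θ = 1 − 2×0.39 = 0.220; arccos → 77.3°.
Waning ⇒ past full, so θ = 360° − 77.3° = 282.7°.

283°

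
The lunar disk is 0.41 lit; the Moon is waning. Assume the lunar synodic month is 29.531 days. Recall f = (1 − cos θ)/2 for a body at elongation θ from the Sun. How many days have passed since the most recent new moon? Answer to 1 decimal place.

23.0 days

From f = (1 − cos θ)/2: cos θ = 1 − 2×0.41 = 0.180; arccos → 79.6°.
A waning Moon lies in 180°–360°, so θ = 360° − 79.6° = 280.4°.
That fraction of the synodic month is 280.4/360 × 29.531 d ≈ 23.00 d.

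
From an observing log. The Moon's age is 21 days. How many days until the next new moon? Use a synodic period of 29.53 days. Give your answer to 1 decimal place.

One full lunation from the last new moon is 29.53 d; remaining = 29.53 − 21 = 8.530 d.

8.5 days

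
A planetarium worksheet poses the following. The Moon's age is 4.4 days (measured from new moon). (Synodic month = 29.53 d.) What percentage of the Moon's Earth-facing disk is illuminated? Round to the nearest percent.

Phase angle: θ = 360°·(4.4 d)/(29.53 d) = 53.6°.
With cos θ = 0.593, the lit fraction is (1 − 0.593)/2 ≈ 0.204, so 20%.

20%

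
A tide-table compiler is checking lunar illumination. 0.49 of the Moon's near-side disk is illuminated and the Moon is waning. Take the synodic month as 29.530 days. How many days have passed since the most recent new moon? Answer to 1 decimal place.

22.2 days

Invert f = (1 − cos θ)/2 to get cos θ = 1 − 2(0.49) = 0.020, hence θ₀ = arccos 0.020 = 88.9°.
A waning Moon lies in 180°–360°, so θ = 360° − 88.9° = 271.1°.
Age = 29.530 × 271.1°/360° ≈ 22.24 days.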